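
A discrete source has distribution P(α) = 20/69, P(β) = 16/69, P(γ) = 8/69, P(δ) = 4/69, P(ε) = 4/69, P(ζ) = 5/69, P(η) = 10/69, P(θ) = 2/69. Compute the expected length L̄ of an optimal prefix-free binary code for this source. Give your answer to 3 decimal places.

2.696 bits/symbol

Repeatedly combine the two least-probable nodes; the expected code length is the sum of the merged weights.
merge 2/69 + 4/69 → 2/23
merge 4/69 + 5/69 → 3/23
merge 2/23 + 8/69 → 14/69
merge 3/23 + 10/69 → 19/69
merge 14/69 + 16/69 → 10/23
merge 19/69 + 20/69 → 13/23
merge 10/23 + 13/23 → 1
L = 2/23 + 3/23 + 14/69 + 19/69 + 10/23 + 13/23 + 1 = 62/23 ≈ 2.696 bits/symbol.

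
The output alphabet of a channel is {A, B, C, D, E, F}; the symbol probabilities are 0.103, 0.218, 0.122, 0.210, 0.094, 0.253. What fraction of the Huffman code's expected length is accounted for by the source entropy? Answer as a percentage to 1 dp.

Entropy H = −Σ p log₂ p ≈ 2.4822 bits.
Huffman merges: 47/500+103/1000→197/1000; 61/500+197/1000→319/1000; 21/100+109/500→107/250; 253/1000+319/1000→143/250; 107/250+143/250→1. L = 629/250 ≈ 2.5160.
Efficiency = H/L = 2.4822/2.5160 = 98.7%.

98.7%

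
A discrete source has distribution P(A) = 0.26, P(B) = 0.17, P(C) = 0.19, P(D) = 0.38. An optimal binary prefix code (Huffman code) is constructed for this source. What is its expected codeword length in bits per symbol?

1.98 bits/symbol

Repeatedly combine the two least-probable nodes; the expected code length is the sum of the merged weights.
merge 17/100 + 19/100 → 9/25
merge 13/50 + 9/25 → 31/50
merge 19/50 + 31/50 → 1
L = 9/25 + 31/50 + 1 = 99/50 = 1.98 bits/symbol.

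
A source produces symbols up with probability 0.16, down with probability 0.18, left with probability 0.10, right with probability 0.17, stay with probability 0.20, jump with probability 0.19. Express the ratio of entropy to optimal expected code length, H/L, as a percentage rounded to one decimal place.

Entropy H = −Σ p log₂ p ≈ 2.5547 bits.
Huffman merges: 1/10+4/25→13/50; 17/100+9/50→7/20; 19/100+1/5→39/100; 13/50+7/20→61/100; 39/100+61/100→1. L = 261/100 ≈ 2.6100.
Efficiency = H/L = 2.5547/2.6100 = 97.9%.

97.9%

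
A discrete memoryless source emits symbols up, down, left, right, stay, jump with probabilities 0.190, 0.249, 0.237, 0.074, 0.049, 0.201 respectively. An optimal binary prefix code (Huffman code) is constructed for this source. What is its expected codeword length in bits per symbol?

Repeatedly combine the two least-probable nodes; the expected code length is the sum of the merged weights.
merge 49/1000 + 37/500 → 123/1000
merge 123/1000 + 19/100 → 313/1000
merge 201/1000 + 237/1000 → 219/500
merge 249/1000 + 313/1000 → 281/500
merge 219/500 + 281/500 → 1
L = 123/1000 + 313/1000 + 219/500 + 281/500 + 1 = 609/250 = 2.436 bits/symbol.

2.436 bits/symbol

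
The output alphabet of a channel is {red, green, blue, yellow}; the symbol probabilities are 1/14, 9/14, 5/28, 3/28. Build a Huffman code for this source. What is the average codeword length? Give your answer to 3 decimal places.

1.536 bits/symbol

Repeatedly combine the two least-probable nodes; the expected code length is the sum of the merged weights.
merge 1/14 + 3/28 → 5/28
merge 5/28 + 5/28 → 5/14
merge 5/14 + 9/14 → 1
L = 5/28 + 5/14 + 1 = 43/28 ≈ 1.536 bits/symbol.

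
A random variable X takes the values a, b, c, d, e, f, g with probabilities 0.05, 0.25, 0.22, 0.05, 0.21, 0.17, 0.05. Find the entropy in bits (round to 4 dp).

H = −Σ pᵢ log₂ pᵢ.
−0.05·log₂(0.05) = 0.2161
−0.25·log₂(0.25) = 0.5000
−0.22·log₂(0.22) = 0.4806
−0.05·log₂(0.05) = 0.2161
−0.21·log₂(0.21) = 0.4728
−0.17·log₂(0.17) = 0.4346
−0.05·log₂(0.05) = 0.2161
Sum ≈ 2.5363 → 2.5363 bits.

2.5363 bits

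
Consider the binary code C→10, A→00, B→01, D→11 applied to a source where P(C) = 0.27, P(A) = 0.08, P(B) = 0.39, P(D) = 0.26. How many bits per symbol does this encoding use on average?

L̄ = Σ pᵢ·ℓᵢ = 0.27·2 + 0.08·2 + 0.39·2 + 0.26·2 = 2 bits/symbol.

2 bits/symbol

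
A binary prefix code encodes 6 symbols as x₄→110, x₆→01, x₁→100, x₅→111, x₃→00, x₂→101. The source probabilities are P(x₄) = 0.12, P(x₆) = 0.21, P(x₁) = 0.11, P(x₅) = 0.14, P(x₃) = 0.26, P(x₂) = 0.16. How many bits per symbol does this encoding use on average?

2.53 bits/symbol

L̄ = Σ pᵢ·ℓᵢ = 0.12·3 + 0.21·2 + 0.11·3 + 0.14·3 + 0.26·2 + 0.16·3 = 2.53 bits/symbol.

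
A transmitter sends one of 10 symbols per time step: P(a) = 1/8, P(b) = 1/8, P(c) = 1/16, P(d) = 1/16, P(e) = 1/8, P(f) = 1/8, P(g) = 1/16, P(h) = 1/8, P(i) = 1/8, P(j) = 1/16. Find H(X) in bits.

Each probability is a power of 1/2, so log₂(1/p) is an integer.
H = Σ p·log₂(1/p) = 1/8·3 + 1/8·3 + 1/16·4 + 1/16·4 + 1/8·3 + 1/8·3 + 1/16·4 + 1/8·3 + 1/8·3 + 1/16·4 = 3.25 bits.

3.25 bits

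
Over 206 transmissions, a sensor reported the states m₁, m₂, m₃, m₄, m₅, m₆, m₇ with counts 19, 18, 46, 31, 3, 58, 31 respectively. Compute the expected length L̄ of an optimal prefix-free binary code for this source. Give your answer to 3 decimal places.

Probabilities are the counts divided by 206.
Repeatedly combine the two least-probable nodes; the expected code length is the sum of the merged weights.
merge 3/206 + 9/103 → 21/206
merge 19/206 + 21/206 → 20/103
merge 31/206 + 31/206 → 31/103
merge 20/103 + 23/103 → 43/103
merge 29/103 + 31/103 → 60/103
merge 43/103 + 60/103 → 1
L = 21/206 + 20/103 + 31/103 + 43/103 + 60/103 + 1 = 535/206 ≈ 2.597 bits/symbol.

2.597 bits/symbol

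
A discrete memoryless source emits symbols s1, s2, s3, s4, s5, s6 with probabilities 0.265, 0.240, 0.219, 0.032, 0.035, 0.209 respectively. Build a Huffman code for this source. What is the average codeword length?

2.343 bits/symbol

Repeatedly combine the two least-probable nodes; the expected code length is the sum of the merged weights.
merge 4/125 + 7/200 → 67/1000
merge 67/1000 + 209/1000 → 69/250
merge 219/1000 + 6/25 → 459/1000
merge 53/200 + 69/250 → 541/1000
merge 459/1000 + 541/1000 → 1
L = 67/1000 + 69/250 + 459/1000 + 541/1000 + 1 = 2343/1000 = 2.343 bits/symbol.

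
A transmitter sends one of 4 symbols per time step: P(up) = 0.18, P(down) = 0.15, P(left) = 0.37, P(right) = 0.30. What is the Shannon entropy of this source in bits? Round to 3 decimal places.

H = −Σ pᵢ log₂ pᵢ.
−0.18·log₂(0.18) = 0.4453
−0.15·log₂(0.15) = 0.4105
−0.37·log₂(0.37) = 0.5307
−0.30·log₂(0.30) = 0.5211
Sum ≈ 1.9077 → 1.908 bits.

1.908 bits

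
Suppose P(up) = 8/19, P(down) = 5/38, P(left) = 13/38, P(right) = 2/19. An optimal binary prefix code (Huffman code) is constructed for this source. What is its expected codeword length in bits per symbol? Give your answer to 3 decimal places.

Repeatedly combine the two least-probable nodes; the expected code length is the sum of the merged weights.
merge 2/19 + 5/38 → 9/38
merge 9/38 + 13/38 → 11/19
merge 8/19 + 11/19 → 1
L = 9/38 + 11/19 + 1 = 69/38 ≈ 1.816 bits/symbol.

1.816 bits/symbol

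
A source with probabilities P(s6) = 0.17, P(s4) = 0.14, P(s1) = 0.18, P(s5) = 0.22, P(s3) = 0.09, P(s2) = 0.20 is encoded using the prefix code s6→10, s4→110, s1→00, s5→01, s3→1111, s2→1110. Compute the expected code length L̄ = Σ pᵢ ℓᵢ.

L̄ = Σ pᵢ·ℓᵢ = 0.17·2 + 0.14·3 + 0.18·2 + 0.22·2 + 0.09·4 + 0.20·4 = 2.72 bits/symbol.

2.72 bits/symbol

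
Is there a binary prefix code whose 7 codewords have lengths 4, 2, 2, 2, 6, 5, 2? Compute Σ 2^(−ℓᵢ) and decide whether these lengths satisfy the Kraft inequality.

1.109375; no

With common denominator 2^6 = 64: Σ 2^(−ℓᵢ) = 4/64 + 16/64 + 16/64 + 16/64 + 1/64 + 2/64 + 16/64 = 71/64 = 1.109375.
Kraft's inequality requires Σ ≤ 1; here Σ = 1.109375 > 1, so no such prefix code exists.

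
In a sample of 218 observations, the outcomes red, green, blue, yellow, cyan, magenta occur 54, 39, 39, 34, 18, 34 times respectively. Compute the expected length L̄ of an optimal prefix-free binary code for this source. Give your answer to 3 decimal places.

2.573 bits/symbol

Probabilities are the counts divided by 218.
Repeatedly combine the two least-probable nodes; the expected code length is the sum of the merged weights.
merge 9/109 + 17/109 → 26/109
merge 17/109 + 39/218 → 73/218
merge 39/218 + 26/109 → 91/218
merge 27/109 + 73/218 → 127/218
merge 91/218 + 127/218 → 1
L = 26/109 + 73/218 + 91/218 + 127/218 + 1 = 561/218 ≈ 2.573 bits/symbol.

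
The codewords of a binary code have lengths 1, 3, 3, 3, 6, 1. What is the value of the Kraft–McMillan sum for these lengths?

With common denominator 2^6 = 64: Σ 2^(−ℓᵢ) = 32/64 + 8/64 + 8/64 + 8/64 + 1/64 + 32/64 = 89/64 = 1.390625.

1.390625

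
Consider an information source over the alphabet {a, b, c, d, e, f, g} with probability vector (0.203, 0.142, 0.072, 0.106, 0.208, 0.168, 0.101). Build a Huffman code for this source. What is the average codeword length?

2.762 bits/symbol

Repeatedly combine the two least-probable nodes; the expected code length is the sum of the merged weights.
merge 9/125 + 101/1000 → 173/1000
merge 53/500 + 71/500 → 31/125
merge 21/125 + 173/1000 → 341/1000
merge 203/1000 + 26/125 → 411/1000
merge 31/125 + 341/1000 → 589/1000
merge 411/1000 + 589/1000 → 1
L = 173/1000 + 31/125 + 341/1000 + 411/1000 + 589/1000 + 1 = 1381/500 = 2.762 bits/symbol.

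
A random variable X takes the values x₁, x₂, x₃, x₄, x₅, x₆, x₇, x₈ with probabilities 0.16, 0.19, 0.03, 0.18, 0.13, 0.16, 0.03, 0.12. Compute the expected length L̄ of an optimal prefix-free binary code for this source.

Repeatedly combine the two least-probable nodes; the expected code length is the sum of the merged weights.
merge 3/100 + 3/100 → 3/50
merge 3/50 + 3/25 → 9/50
merge 13/100 + 4/25 → 29/100
merge 4/25 + 9/50 → 17/50
merge 9/50 + 19/100 → 37/100
merge 29/100 + 17/50 → 63/100
merge 37/100 + 63/100 → 1
L = 3/50 + 9/50 + 29/100 + 17/50 + 37/100 + 63/100 + 1 = 287/100 = 2.87 bits/symbol.

2.87 bits/symbol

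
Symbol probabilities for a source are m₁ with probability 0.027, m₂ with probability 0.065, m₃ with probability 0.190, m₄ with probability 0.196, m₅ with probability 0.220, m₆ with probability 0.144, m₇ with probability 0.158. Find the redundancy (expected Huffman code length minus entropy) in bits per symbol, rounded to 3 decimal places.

Entropy H = −Σ p log₂ p ≈ 2.6168 bits.
Huffman merges: 27/1000+13/200→23/250; 23/250+18/125→59/250; 79/500+19/100→87/250; 49/250+11/50→52/125; 59/250+87/250→73/125; 52/125+73/125→1. L = 669/250 ≈ 2.6760.
L − H = 2.6760 − 2.6168 = 0.059 bits.

0.059 bits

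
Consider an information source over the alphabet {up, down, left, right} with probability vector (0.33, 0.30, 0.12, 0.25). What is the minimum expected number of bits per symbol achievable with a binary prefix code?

Repeatedly combine the two least-probable nodes; the expected code length is the sum of the merged weights.
merge 3/25 + 1/4 → 37/100
merge 3/10 + 33/100 → 63/100
merge 37/100 + 63/100 → 1
L = 37/100 + 63/100 + 1 = 2 bits/symbol.

2 bits/symbol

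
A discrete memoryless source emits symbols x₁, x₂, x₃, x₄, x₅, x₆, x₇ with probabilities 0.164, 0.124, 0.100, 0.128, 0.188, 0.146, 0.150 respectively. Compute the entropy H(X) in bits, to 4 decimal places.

2.7821 bits

H = −Σ pᵢ log₂ pᵢ.
−0.164·log₂(0.164) = 0.4278
−0.124·log₂(0.124) = 0.3734
−0.100·log₂(0.100) = 0.3322
−0.128·log₂(0.128) = 0.3796
−0.188·log₂(0.188) = 0.4533
−0.146·log₂(0.146) = 0.4053
−0.150·log₂(0.150) = 0.4105
Sum ≈ 2.7821 → 2.7821 bits.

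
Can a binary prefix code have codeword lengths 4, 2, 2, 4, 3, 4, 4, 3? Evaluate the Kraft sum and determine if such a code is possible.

1; yes

With common denominator 2^4 = 16: Σ 2^(−ℓᵢ) = 1/16 + 4/16 + 4/16 + 1/16 + 2/16 + 1/16 + 1/16 + 2/16 = 16/16 = 1.
Kraft's inequality requires Σ ≤ 1; here Σ = 1 ≤ 1, so such a prefix code exists.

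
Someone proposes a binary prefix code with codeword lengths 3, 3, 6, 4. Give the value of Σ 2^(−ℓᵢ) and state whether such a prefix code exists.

0.328125; yes

With common denominator 2^6 = 64: Σ 2^(−ℓᵢ) = 8/64 + 8/64 + 1/64 + 4/64 = 21/64 = 0.328125.
Kraft's inequality requires Σ ≤ 1; here Σ = 0.328125 ≤ 1, so such a prefix code exists.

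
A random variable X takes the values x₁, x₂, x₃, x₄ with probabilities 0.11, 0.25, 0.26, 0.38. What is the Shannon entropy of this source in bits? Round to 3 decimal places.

H = −Σ pᵢ log₂ pᵢ.
−0.11·log₂(0.11) = 0.3503
−0.25·log₂(0.25) = 0.5000
−0.26·log₂(0.26) = 0.5053
−0.38·log₂(0.38) = 0.5305
Sum ≈ 1.8860 → 1.886 bits.

1.886 bits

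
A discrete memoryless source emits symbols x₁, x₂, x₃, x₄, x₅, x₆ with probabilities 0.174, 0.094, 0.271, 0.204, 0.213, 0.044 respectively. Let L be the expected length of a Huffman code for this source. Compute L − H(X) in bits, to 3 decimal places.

Entropy H = −Σ p log₂ p ≈ 2.4114 bits.
Huffman merges: 11/250+47/500→69/500; 69/500+87/500→39/125; 51/250+213/1000→417/1000; 271/1000+39/125→583/1000; 417/1000+583/1000→1. L = 49/20 ≈ 2.4500.
L − H = 2.4500 − 2.4114 = 0.039 bits.

0.039 bits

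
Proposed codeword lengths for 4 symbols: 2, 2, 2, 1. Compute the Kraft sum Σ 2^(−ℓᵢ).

1.25

With common denominator 2^2 = 4: Σ 2^(−ℓᵢ) = 1/4 + 1/4 + 1/4 + 2/4 = 5/4 = 1.25.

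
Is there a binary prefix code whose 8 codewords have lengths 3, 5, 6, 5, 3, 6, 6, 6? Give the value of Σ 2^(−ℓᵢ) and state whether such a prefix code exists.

0.375; yes

With common denominator 2^6 = 64: Σ 2^(−ℓᵢ) = 8/64 + 2/64 + 1/64 + 2/64 + 8/64 + 1/64 + 1/64 + 1/64 = 24/64 = 0.375.
Kraft's inequality requires Σ ≤ 1; here Σ = 0.375 ≤ 1, so such a prefix code exists.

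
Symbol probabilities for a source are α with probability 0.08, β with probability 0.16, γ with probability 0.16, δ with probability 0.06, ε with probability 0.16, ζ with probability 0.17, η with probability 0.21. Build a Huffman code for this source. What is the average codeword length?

Repeatedly combine the two least-probable nodes; the expected code length is the sum of the merged weights.
merge 3/50 + 2/25 → 7/50
merge 7/50 + 4/25 → 3/10
merge 4/25 + 4/25 → 8/25
merge 17/100 + 21/100 → 19/50
merge 3/10 + 8/25 → 31/50
merge 19/50 + 31/50 → 1
L = 7/50 + 3/10 + 8/25 + 19/50 + 31/50 + 1 = 69/25 = 2.76 bits/symbol.

2.76 bits/symbol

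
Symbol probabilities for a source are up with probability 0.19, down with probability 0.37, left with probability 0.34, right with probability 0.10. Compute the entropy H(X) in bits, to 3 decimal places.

1.847 bits

H = −Σ pᵢ log₂ pᵢ.
−0.19·log₂(0.19) = 0.4552
−0.37·log₂(0.37) = 0.5307
−0.34·log₂(0.34) = 0.5292
−0.10·log₂(0.10) = 0.3322
Sum ≈ 1.8473 → 1.847 bits.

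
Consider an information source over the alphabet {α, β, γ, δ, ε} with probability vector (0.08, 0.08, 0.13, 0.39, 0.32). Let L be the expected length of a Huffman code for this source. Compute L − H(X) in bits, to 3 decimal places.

Entropy H = −Σ p log₂ p ≈ 2.0215 bits.
Huffman merges: 2/25+2/25→4/25; 13/100+4/25→29/100; 29/100+8/25→61/100; 39/100+61/100→1. L = 103/50 ≈ 2.0600.
L − H = 2.0600 − 2.0215 = 0.039 bits.

0.039 bits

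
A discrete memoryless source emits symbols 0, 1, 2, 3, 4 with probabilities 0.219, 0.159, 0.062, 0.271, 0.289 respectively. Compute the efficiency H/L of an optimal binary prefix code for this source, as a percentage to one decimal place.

Entropy H = −Σ p log₂ p ≈ 2.1784 bits.
Huffman merges: 31/500+159/1000→221/1000; 219/1000+221/1000→11/25; 271/1000+289/1000→14/25; 11/25+14/25→1. L = 2221/1000 ≈ 2.2210.
Efficiency = H/L = 2.1784/2.2210 = 98.1%.

98.1%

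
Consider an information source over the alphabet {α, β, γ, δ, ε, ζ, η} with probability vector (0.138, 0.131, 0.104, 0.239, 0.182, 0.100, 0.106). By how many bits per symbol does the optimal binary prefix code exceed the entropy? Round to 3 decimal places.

0.027 bits

Entropy H = −Σ p log₂ p ≈ 2.7343 bits.
Huffman merges: 1/10+13/125→51/250; 53/500+131/1000→237/1000; 69/500+91/500→8/25; 51/250+237/1000→441/1000; 239/1000+8/25→559/1000; 441/1000+559/1000→1. L = 2761/1000 ≈ 2.7610.
L − H = 2.7610 − 2.7343 = 0.027 bits.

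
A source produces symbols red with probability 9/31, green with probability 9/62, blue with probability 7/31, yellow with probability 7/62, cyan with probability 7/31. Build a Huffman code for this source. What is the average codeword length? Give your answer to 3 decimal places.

2.258 bits/symbol

Repeatedly combine the two least-probable nodes; the expected code length is the sum of the merged weights.
merge 7/62 + 9/62 → 8/31
merge 7/31 + 7/31 → 14/31
merge 8/31 + 9/31 → 17/31
merge 14/31 + 17/31 → 1
L = 8/31 + 14/31 + 17/31 + 1 = 70/31 ≈ 2.258 bits/symbol.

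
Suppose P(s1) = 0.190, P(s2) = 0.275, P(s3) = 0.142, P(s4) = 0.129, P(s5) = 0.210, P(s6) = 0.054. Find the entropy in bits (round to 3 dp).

H = −Σ pᵢ log₂ pᵢ.
−0.190·log₂(0.190) = 0.4552
−0.275·log₂(0.275) = 0.5122
−0.142·log₂(0.142) = 0.3999
−0.129·log₂(0.129) = 0.3811
−0.210·log₂(0.210) = 0.4728
−0.054·log₂(0.054) = 0.2274
Sum ≈ 2.4486 → 2.449 bits.

2.449 bits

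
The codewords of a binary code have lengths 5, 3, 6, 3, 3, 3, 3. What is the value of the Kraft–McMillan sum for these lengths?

With common denominator 2^6 = 64: Σ 2^(−ℓᵢ) = 2/64 + 8/64 + 1/64 + 8/64 + 8/64 + 8/64 + 8/64 = 43/64 = 0.671875.

0.671875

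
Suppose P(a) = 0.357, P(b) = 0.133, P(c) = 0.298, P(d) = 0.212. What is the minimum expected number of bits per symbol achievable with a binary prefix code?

1.988 bits/symbol

Repeatedly combine the two least-probable nodes; the expected code length is the sum of the merged weights.
merge 133/1000 + 53/250 → 69/200
merge 149/500 + 69/200 → 643/1000
merge 357/1000 + 643/1000 → 1
L = 69/200 + 643/1000 + 1 = 497/250 = 1.988 bits/symbol.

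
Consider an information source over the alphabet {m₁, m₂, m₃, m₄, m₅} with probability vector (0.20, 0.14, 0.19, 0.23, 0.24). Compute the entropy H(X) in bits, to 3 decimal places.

H = −Σ pᵢ log₂ pᵢ.
−0.20·log₂(0.20) = 0.4644
−0.14·log₂(0.14) = 0.3971
−0.19·log₂(0.19) = 0.4552
−0.23·log₂(0.23) = 0.4877
−0.24·log₂(0.24) = 0.4941
Sum ≈ 2.2985 → 2.299 bits.

2.299 bits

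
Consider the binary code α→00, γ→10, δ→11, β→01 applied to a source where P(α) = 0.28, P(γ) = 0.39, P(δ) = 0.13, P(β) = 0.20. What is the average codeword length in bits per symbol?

L̄ = Σ pᵢ·ℓᵢ = 0.28·2 + 0.39·2 + 0.13·2 + 0.20·2 = 2 bits/symbol.

2 bits/symbol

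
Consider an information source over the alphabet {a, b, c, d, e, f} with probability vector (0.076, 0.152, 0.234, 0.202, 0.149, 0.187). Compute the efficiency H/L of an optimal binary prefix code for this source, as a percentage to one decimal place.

Entropy H = −Σ p log₂ p ≈ 2.5137 bits.
Huffman merges: 19/250+149/1000→9/40; 19/125+187/1000→339/1000; 101/500+9/40→427/1000; 117/500+339/1000→573/1000; 427/1000+573/1000→1. L = 641/250 ≈ 2.5640.
Efficiency = H/L = 2.5137/2.5640 = 98.0%.

98.0%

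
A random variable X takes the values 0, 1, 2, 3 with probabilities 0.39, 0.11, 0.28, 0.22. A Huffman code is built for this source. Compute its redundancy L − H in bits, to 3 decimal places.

Entropy H = −Σ p log₂ p ≈ 1.8749 bits.
Huffman merges: 11/100+11/50→33/100; 7/25+33/100→61/100; 39/100+61/100→1. L = 97/50 ≈ 1.9400.
L − H = 1.9400 − 1.8749 = 0.065 bits.

0.065 bits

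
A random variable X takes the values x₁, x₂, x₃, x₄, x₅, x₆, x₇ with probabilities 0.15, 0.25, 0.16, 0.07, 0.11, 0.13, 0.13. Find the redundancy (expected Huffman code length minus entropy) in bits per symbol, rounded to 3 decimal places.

0.032 bits

Entropy H = −Σ p log₂ p ≈ 2.7177 bits.
Huffman merges: 7/100+11/100→9/50; 13/100+13/100→13/50; 3/20+4/25→31/100; 9/50+1/4→43/100; 13/50+31/100→57/100; 43/100+57/100→1. L = 11/4 ≈ 2.7500.
L − H = 2.7500 − 2.7177 = 0.032 bits.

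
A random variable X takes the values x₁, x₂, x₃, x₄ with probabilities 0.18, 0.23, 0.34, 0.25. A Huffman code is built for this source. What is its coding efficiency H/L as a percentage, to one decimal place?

98.1%

Entropy H = −Σ p log₂ p ≈ 1.9621 bits.
Huffman merges: 9/50+23/100→41/100; 1/4+17/50→59/100; 41/100+59/100→1. L = 2 ≈ 2.0000.
Efficiency = H/L = 1.9621/2.0000 = 98.1%.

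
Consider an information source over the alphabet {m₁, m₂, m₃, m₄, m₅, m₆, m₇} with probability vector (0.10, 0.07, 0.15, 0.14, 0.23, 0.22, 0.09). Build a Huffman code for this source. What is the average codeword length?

Repeatedly combine the two least-probable nodes; the expected code length is the sum of the merged weights.
merge 7/100 + 9/100 → 4/25
merge 1/10 + 7/50 → 6/25
merge 3/20 + 4/25 → 31/100
merge 11/50 + 23/100 → 9/20
merge 6/25 + 31/100 → 11/20
merge 9/20 + 11/20 → 1
L = 4/25 + 6/25 + 31/100 + 9/20 + 11/20 + 1 = 271/100 = 2.71 bits/symbol.

2.71 bits/symbol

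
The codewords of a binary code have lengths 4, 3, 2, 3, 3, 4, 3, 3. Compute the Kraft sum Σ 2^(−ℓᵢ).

With common denominator 2^4 = 16: Σ 2^(−ℓᵢ) = 1/16 + 2/16 + 4/16 + 2/16 + 2/16 + 1/16 + 2/16 + 2/16 = 16/16 = 1.

1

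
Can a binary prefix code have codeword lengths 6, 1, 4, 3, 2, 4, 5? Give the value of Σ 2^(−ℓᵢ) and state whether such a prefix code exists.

With common denominator 2^6 = 64: Σ 2^(−ℓᵢ) = 1/64 + 32/64 + 4/64 + 8/64 + 16/64 + 4/64 + 2/64 = 67/64 = 1.046875.
Kraft's inequality requires Σ ≤ 1; here Σ = 1.046875 > 1, so no such prefix code exists.

1.046875; no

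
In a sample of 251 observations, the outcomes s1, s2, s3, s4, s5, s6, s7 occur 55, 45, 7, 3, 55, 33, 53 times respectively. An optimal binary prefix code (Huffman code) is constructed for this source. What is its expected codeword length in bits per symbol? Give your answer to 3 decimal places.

2.562 bits/symbol

Probabilities are the counts divided by 251.
Repeatedly combine the two least-probable nodes; the expected code length is the sum of the merged weights.
merge 3/251 + 7/251 → 10/251
merge 10/251 + 33/251 → 43/251
merge 43/251 + 45/251 → 88/251
merge 53/251 + 55/251 → 108/251
merge 55/251 + 88/251 → 143/251
merge 108/251 + 143/251 → 1
L = 10/251 + 43/251 + 88/251 + 108/251 + 143/251 + 1 = 643/251 ≈ 2.562 bits/symbol.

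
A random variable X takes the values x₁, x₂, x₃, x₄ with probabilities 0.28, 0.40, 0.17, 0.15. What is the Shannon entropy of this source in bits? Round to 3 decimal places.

1.888 bits

H = −Σ pᵢ log₂ pᵢ.
−0.28·log₂(0.28) = 0.5142
−0.40·log₂(0.40) = 0.5288
−0.17·log₂(0.17) = 0.4346
−0.15·log₂(0.15) = 0.4105
Sum ≈ 1.8881 → 1.888 bits.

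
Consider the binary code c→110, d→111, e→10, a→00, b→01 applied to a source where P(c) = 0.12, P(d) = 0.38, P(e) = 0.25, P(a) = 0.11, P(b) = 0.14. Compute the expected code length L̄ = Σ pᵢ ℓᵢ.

2.5 bits/symbol

L̄ = Σ pᵢ·ℓᵢ = 0.12·3 + 0.38·3 + 0.25·2 + 0.11·2 + 0.14·2 = 2.5 bits/symbol.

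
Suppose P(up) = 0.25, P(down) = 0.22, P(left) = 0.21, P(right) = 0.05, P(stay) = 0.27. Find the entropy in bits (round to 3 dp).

2.180 bits

H = −Σ pᵢ log₂ pᵢ.
−0.25·log₂(0.25) = 0.5000
−0.22·log₂(0.22) = 0.4806
−0.21·log₂(0.21) = 0.4728
−0.05·log₂(0.05) = 0.2161
−0.27·log₂(0.27) = 0.5100
Sum ≈ 2.1795 → 2.180 bits.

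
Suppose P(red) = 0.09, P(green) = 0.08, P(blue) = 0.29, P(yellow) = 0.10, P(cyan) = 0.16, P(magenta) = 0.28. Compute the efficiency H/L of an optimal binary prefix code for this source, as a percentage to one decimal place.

98.4%

Entropy H = −Σ p log₂ p ≈ 2.3915 bits.
Huffman merges: 2/25+9/100→17/100; 1/10+4/25→13/50; 17/100+13/50→43/100; 7/25+29/100→57/100; 43/100+57/100→1. L = 243/100 ≈ 2.4300.
Efficiency = H/L = 2.3915/2.4300 = 98.4%.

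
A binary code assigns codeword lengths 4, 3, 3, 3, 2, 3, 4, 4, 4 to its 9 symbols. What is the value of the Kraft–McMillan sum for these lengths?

1

With common denominator 2^4 = 16: Σ 2^(−ℓᵢ) = 1/16 + 2/16 + 2/16 + 2/16 + 4/16 + 2/16 + 1/16 + 1/16 + 1/16 = 16/16 = 1.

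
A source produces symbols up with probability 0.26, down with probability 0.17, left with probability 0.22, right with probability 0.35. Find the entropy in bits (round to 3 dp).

H = −Σ pᵢ log₂ pᵢ.
−0.26·log₂(0.26) = 0.5053
−0.17·log₂(0.17) = 0.4346
−0.22·log₂(0.22) = 0.4806
−0.35·log₂(0.35) = 0.5301
Sum ≈ 1.9505 → 1.951 bits.

1.951 bits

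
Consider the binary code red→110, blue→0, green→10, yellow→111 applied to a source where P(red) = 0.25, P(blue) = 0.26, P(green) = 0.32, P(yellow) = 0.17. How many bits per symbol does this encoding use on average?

2.16 bits/symbol

L̄ = Σ pᵢ·ℓᵢ = 0.25·3 + 0.26·1 + 0.32·2 + 0.17·3 = 2.16 bits/symbol.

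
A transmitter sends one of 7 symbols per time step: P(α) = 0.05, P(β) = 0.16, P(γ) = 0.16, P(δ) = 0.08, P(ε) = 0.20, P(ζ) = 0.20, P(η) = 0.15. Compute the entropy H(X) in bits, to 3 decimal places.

2.693 bits

H = −Σ pᵢ log₂ pᵢ.
−0.05·log₂(0.05) = 0.2161
−0.16·log₂(0.16) = 0.4230
−0.16·log₂(0.16) = 0.4230
−0.08·log₂(0.08) = 0.2915
−0.20·log₂(0.20) = 0.4644
−0.20·log₂(0.20) = 0.4644
−0.15·log₂(0.15) = 0.4105
Sum ≈ 2.6930 → 2.693 bits.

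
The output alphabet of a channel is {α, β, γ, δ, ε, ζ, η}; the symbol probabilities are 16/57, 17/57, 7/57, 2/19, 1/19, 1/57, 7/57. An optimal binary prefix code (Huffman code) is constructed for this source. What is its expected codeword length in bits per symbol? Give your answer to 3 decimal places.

Repeatedly combine the two least-probable nodes; the expected code length is the sum of the merged weights.
merge 1/57 + 1/19 → 4/57
merge 4/57 + 2/19 → 10/57
merge 7/57 + 7/57 → 14/57
merge 10/57 + 14/57 → 8/19
merge 16/57 + 17/57 → 11/19
merge 8/19 + 11/19 → 1
L = 4/57 + 10/57 + 14/57 + 8/19 + 11/19 + 1 = 142/57 ≈ 2.491 bits/symbol.

2.491 bits/symbol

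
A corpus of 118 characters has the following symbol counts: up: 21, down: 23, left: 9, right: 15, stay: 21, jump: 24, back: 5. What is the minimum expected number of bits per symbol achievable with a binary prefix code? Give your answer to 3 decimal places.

Probabilities are the counts divided by 118.
Repeatedly combine the two least-probable nodes; the expected code length is the sum of the merged weights.
merge 5/118 + 9/118 → 7/59
merge 7/59 + 15/118 → 29/118
merge 21/118 + 21/118 → 21/59
merge 23/118 + 12/59 → 47/118
merge 29/118 + 21/59 → 71/118
merge 47/118 + 71/118 → 1
L = 7/59 + 29/118 + 21/59 + 47/118 + 71/118 + 1 = 321/118 ≈ 2.720 bits/symbol.

2.720 bits/symbol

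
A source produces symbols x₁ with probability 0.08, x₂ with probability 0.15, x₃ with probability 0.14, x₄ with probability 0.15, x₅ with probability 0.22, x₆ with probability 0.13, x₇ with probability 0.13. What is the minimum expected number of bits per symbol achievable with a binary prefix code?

Repeatedly combine the two least-probable nodes; the expected code length is the sum of the merged weights.
merge 2/25 + 13/100 → 21/100
merge 13/100 + 7/50 → 27/100
merge 3/20 + 3/20 → 3/10
merge 21/100 + 11/50 → 43/100
merge 27/100 + 3/10 → 57/100
merge 43/100 + 57/100 → 1
L = 21/100 + 27/100 + 3/10 + 43/100 + 57/100 + 1 = 139/50 = 2.78 bits/symbol.

2.78 bits/symbol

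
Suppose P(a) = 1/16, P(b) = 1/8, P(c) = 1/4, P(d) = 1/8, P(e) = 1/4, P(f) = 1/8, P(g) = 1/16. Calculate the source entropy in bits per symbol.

Each probability is a power of 1/2, so log₂(1/p) is an integer.
H = Σ p·log₂(1/p) = 1/16·4 + 1/8·3 + 1/4·2 + 1/8·3 + 1/4·2 + 1/8·3 + 1/16·4 = 2.625 bits.

2.625 bits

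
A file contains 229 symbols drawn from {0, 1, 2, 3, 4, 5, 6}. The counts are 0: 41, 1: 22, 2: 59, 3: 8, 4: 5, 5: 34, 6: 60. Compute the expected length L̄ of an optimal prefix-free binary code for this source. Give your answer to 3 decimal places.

2.511 bits/symbol

Probabilities are the counts divided by 229.
Repeatedly combine the two least-probable nodes; the expected code length is the sum of the merged weights.
merge 5/229 + 8/229 → 13/229
merge 13/229 + 22/229 → 35/229
merge 34/229 + 35/229 → 69/229
merge 41/229 + 59/229 → 100/229
merge 60/229 + 69/229 → 129/229
merge 100/229 + 129/229 → 1
L = 13/229 + 35/229 + 69/229 + 100/229 + 129/229 + 1 = 575/229 ≈ 2.511 bits/symbol.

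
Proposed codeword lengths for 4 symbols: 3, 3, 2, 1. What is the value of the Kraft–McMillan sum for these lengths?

With common denominator 2^3 = 8: Σ 2^(−ℓᵢ) = 1/8 + 1/8 + 2/8 + 4/8 = 8/8 = 1.

1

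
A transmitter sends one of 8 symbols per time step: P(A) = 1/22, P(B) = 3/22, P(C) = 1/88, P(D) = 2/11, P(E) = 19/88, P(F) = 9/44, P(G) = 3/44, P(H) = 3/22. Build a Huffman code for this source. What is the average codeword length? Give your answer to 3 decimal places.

Repeatedly combine the two least-probable nodes; the expected code length is the sum of the merged weights.
merge 1/88 + 1/22 → 5/88
merge 5/88 + 3/44 → 1/8
merge 1/8 + 3/22 → 23/88
merge 3/22 + 2/11 → 7/22
merge 9/44 + 19/88 → 37/88
merge 23/88 + 7/22 → 51/88
merge 37/88 + 51/88 → 1
L = 5/88 + 1/8 + 23/88 + 7/22 + 37/88 + 51/88 + 1 = 243/88 ≈ 2.761 bits/symbol.

2.761 bits/symbol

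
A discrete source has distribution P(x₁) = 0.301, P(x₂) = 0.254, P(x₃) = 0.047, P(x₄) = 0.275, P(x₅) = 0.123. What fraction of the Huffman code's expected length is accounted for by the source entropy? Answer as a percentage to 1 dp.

Entropy H = −Σ p log₂ p ≈ 2.1149 bits.
Huffman merges: 47/1000+123/1000→17/100; 17/100+127/500→53/125; 11/40+301/1000→72/125; 53/125+72/125→1. L = 217/100 ≈ 2.1700.
Efficiency = H/L = 2.1149/2.1700 = 97.5%.

97.5%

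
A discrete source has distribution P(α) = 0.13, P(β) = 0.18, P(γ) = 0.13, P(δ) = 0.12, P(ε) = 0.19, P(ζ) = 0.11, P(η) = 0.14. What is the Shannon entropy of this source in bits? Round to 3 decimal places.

H = −Σ pᵢ log₂ pᵢ.
−0.13·log₂(0.13) = 0.3826
−0.18·log₂(0.18) = 0.4453
−0.13·log₂(0.13) = 0.3826
−0.12·log₂(0.12) = 0.3671
−0.19·log₂(0.19) = 0.4552
−0.11·log₂(0.11) = 0.3503
−0.14·log₂(0.14) = 0.3971
Sum ≈ 2.7803 → 2.780 bits.

2.780 bits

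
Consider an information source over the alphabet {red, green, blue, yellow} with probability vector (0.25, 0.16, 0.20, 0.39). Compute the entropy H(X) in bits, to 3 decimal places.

H = −Σ pᵢ log₂ pᵢ.
−0.25·log₂(0.25) = 0.5000
−0.16·log₂(0.16) = 0.4230
−0.20·log₂(0.20) = 0.4644
−0.39·log₂(0.39) = 0.5298
Sum ≈ 1.9172 → 1.917 bits.

1.917 bits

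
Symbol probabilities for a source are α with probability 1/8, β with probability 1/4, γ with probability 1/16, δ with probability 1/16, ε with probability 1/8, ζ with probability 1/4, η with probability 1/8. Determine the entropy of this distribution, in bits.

2.625 bits

Each probability is a power of 1/2, so log₂(1/p) is an integer.
H = Σ p·log₂(1/p) = 1/8·3 + 1/4·2 + 1/16·4 + 1/16·4 + 1/8·3 + 1/4·2 + 1/8·3 = 2.625 bits.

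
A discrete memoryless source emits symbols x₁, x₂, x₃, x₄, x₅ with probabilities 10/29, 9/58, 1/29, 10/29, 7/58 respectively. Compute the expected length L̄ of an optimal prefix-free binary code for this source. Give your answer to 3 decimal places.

2.121 bits/symbol

Repeatedly combine the two least-probable nodes; the expected code length is the sum of the merged weights.
merge 1/29 + 7/58 → 9/58
merge 9/58 + 9/58 → 9/29
merge 9/29 + 10/29 → 19/29
merge 10/29 + 19/29 → 1
L = 9/58 + 9/29 + 19/29 + 1 = 123/58 ≈ 2.121 bits/symbol.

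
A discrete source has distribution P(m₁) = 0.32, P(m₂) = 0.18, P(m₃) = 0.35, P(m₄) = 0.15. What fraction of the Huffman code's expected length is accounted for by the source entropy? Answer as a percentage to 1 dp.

Entropy H = −Σ p log₂ p ≈ 1.9120 bits.
Huffman merges: 3/20+9/50→33/100; 8/25+33/100→13/20; 7/20+13/20→1. L = 99/50 ≈ 1.9800.
Efficiency = H/L = 1.9120/1.9800 = 96.6%.

96.6%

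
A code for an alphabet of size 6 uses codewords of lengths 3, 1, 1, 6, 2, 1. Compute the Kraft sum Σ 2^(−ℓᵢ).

With common denominator 2^6 = 64: Σ 2^(−ℓᵢ) = 8/64 + 32/64 + 32/64 + 1/64 + 16/64 + 32/64 = 121/64 = 1.890625.

1.890625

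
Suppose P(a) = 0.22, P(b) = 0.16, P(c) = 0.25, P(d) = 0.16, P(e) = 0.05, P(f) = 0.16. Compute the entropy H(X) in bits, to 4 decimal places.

2.4657 bits

H = −Σ pᵢ log₂ pᵢ.
−0.22·log₂(0.22) = 0.4806
−0.16·log₂(0.16) = 0.4230
−0.25·log₂(0.25) = 0.5000
−0.16·log₂(0.16) = 0.4230
−0.05·log₂(0.05) = 0.2161
−0.16·log₂(0.16) = 0.4230
Sum ≈ 2.4657 → 2.4657 bits.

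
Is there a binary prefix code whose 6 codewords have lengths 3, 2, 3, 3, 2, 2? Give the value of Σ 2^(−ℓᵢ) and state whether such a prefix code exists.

1.125; no

With common denominator 2^3 = 8: Σ 2^(−ℓᵢ) = 1/8 + 2/8 + 1/8 + 1/8 + 2/8 + 2/8 = 9/8 = 1.125.
Kraft's inequality requires Σ ≤ 1; here Σ = 1.125 > 1, so no such prefix code exists.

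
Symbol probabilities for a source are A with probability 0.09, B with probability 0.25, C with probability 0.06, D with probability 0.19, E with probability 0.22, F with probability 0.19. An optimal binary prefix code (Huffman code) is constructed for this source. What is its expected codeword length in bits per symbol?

Repeatedly combine the two least-probable nodes; the expected code length is the sum of the merged weights.
merge 3/50 + 9/100 → 3/20
merge 3/20 + 19/100 → 17/50
merge 19/100 + 11/50 → 41/100
merge 1/4 + 17/50 → 59/100
merge 41/100 + 59/100 → 1
L = 3/20 + 17/50 + 41/100 + 59/100 + 1 = 249/100 = 2.49 bits/symbol.

2.49 bits/symbol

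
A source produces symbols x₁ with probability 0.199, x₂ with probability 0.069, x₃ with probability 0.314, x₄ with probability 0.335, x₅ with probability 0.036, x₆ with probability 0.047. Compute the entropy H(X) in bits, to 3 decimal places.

2.163 bits

H = −Σ pᵢ log₂ pᵢ.
−0.199·log₂(0.199) = 0.4635
−0.069·log₂(0.069) = 0.2662
−0.314·log₂(0.314) = 0.5247
−0.335·log₂(0.335) = 0.5286
−0.036·log₂(0.036) = 0.1727
−0.047·log₂(0.047) = 0.2073
Sum ≈ 2.1629 → 2.163 bits.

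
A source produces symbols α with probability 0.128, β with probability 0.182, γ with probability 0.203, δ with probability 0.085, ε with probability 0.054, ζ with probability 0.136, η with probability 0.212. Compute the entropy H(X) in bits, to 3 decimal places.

H = −Σ pᵢ log₂ pᵢ.
−0.128·log₂(0.128) = 0.3796
−0.182·log₂(0.182) = 0.4474
−0.203·log₂(0.203) = 0.4670
−0.085·log₂(0.085) = 0.3023
−0.054·log₂(0.054) = 0.2274
−0.136·log₂(0.136) = 0.3915
−0.212·log₂(0.212) = 0.4744
Sum ≈ 2.6895 → 2.690 bits.

2.690 bits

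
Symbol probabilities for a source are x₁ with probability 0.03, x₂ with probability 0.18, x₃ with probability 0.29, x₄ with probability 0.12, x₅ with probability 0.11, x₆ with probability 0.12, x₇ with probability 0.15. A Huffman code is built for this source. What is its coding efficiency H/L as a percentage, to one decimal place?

97.8%

Entropy H = −Σ p log₂ p ≈ 2.6099 bits.
Huffman merges: 3/100+11/100→7/50; 3/25+3/25→6/25; 7/50+3/20→29/100; 9/50+6/25→21/50; 29/100+29/100→29/50; 21/50+29/50→1. L = 267/100 ≈ 2.6700.
Efficiency = H/L = 2.6099/2.6700 = 97.8%.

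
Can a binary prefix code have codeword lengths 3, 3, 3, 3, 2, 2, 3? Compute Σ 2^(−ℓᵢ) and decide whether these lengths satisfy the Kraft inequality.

1.125; no

With common denominator 2^3 = 8: Σ 2^(−ℓᵢ) = 1/8 + 1/8 + 1/8 + 1/8 + 2/8 + 2/8 + 1/8 = 9/8 = 1.125.
Kraft's inequality requires Σ ≤ 1; here Σ = 1.125 > 1, so no such prefix code exists.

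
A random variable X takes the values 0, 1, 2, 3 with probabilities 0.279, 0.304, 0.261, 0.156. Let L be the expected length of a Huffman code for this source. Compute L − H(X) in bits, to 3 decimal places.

0.040 bits

Entropy H = −Σ p log₂ p ≈ 1.9600 bits.
Huffman merges: 39/250+261/1000→417/1000; 279/1000+38/125→583/1000; 417/1000+583/1000→1. L = 2 ≈ 2.0000.
L − H = 2.0000 − 1.9600 = 0.040 bits.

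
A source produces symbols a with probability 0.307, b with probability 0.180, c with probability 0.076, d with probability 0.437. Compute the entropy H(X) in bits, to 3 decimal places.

H = −Σ pᵢ log₂ pᵢ.
−0.307·log₂(0.307) = 0.5230
−0.180·log₂(0.180) = 0.4453
−0.076·log₂(0.076) = 0.2826
−0.437·log₂(0.437) = 0.5219
Sum ≈ 1.7728 → 1.773 bits.

1.773 bits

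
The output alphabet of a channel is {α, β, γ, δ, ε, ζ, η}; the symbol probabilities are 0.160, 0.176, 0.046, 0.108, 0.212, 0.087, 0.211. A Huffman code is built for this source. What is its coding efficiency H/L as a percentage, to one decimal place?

98.5%

Entropy H = −Σ p log₂ p ≈ 2.6698 bits.
Huffman merges: 23/500+87/1000→133/1000; 27/250+133/1000→241/1000; 4/25+22/125→42/125; 211/1000+53/250→423/1000; 241/1000+42/125→577/1000; 423/1000+577/1000→1. L = 271/100 ≈ 2.7100.
Efficiency = H/L = 2.6698/2.7100 = 98.5%.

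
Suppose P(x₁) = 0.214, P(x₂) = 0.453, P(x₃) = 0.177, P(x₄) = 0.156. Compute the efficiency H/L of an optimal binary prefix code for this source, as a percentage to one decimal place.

98.6%

Entropy H = −Σ p log₂ p ≈ 1.8538 bits.
Huffman merges: 39/250+177/1000→333/1000; 107/500+333/1000→547/1000; 453/1000+547/1000→1. L = 47/25 ≈ 1.8800.
Efficiency = H/L = 1.8538/1.8800 = 98.6%.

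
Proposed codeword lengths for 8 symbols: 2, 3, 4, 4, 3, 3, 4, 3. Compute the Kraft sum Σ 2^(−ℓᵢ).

With common denominator 2^4 = 16: Σ 2^(−ℓᵢ) = 4/16 + 2/16 + 1/16 + 1/16 + 2/16 + 2/16 + 1/16 + 2/16 = 15/16 = 0.9375.

0.9375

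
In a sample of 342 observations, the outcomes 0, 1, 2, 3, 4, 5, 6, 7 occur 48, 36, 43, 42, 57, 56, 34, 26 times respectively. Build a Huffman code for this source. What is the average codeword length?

3 bits/symbol

Probabilities are the counts divided by 342.
Repeatedly combine the two least-probable nodes; the expected code length is the sum of the merged weights.
merge 13/171 + 17/171 → 10/57
merge 2/19 + 7/57 → 13/57
merge 43/342 + 8/57 → 91/342
merge 28/171 + 1/6 → 113/342
merge 10/57 + 13/57 → 23/57
merge 91/342 + 113/342 → 34/57
merge 23/57 + 34/57 → 1
L = 10/57 + 13/57 + 91/342 + 113/342 + 23/57 + 34/57 + 1 = 3 bits/symbol.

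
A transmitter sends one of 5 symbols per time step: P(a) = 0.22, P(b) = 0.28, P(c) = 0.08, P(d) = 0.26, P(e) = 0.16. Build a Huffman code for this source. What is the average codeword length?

Repeatedly combine the two least-probable nodes; the expected code length is the sum of the merged weights.
merge 2/25 + 4/25 → 6/25
merge 11/50 + 6/25 → 23/50
merge 13/50 + 7/25 → 27/50
merge 23/50 + 27/50 → 1
L = 6/25 + 23/50 + 27/50 + 1 = 56/25 = 2.24 bits/symbol.

2.24 bits/symbol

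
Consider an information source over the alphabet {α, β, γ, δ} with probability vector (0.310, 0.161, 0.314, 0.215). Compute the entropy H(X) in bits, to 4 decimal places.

1.9495 bits

H = −Σ pᵢ log₂ pᵢ.
−0.310·log₂(0.310) = 0.5238
−0.161·log₂(0.161) = 0.4242
−0.314·log₂(0.314) = 0.5247
−0.215·log₂(0.215) = 0.4768
Sum ≈ 1.9495 → 1.9495 bits.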